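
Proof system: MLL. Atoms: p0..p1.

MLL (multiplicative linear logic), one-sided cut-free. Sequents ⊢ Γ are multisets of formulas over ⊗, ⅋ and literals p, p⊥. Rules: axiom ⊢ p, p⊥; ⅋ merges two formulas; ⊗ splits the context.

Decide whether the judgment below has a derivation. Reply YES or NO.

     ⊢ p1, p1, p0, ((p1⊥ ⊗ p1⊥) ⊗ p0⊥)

Proof tree:
[⊗]  ⊢ p1, p1, p0, ((p1⊥ ⊗ p1⊥) ⊗ p0⊥)
  [⊗]  ⊢ p1, p1, (p1⊥ ⊗ p1⊥)
    [Ax]  ⊢ p1, p1⊥
    [Ax]  ⊢ p1, p1⊥
  [Ax]  ⊢ p0, p0⊥

Result: YES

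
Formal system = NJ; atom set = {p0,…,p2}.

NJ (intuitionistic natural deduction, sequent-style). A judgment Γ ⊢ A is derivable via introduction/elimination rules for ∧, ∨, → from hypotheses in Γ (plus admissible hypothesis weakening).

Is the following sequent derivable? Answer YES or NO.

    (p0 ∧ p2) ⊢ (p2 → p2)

Derivation (root first):
[Wk] (p0 ∧ p2) ⊢ (p2 → p2)
  [→I]  ⊢ (p2 → p2)
    [Ax] p2 ⊢ p2

Result: YES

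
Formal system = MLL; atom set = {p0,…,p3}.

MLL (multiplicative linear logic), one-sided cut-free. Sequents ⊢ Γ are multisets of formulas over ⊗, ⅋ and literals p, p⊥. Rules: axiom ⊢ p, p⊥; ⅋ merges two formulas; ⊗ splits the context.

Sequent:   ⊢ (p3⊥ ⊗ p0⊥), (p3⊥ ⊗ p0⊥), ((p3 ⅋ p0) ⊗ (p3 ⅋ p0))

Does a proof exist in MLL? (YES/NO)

Proof tree:
[⊗]  ⊢ (p3⊥ ⊗ p0⊥), (p3⊥ ⊗ p0⊥), ((p3 ⅋ p0) ⊗ (p3 ⅋ p0))
  [⅋]  ⊢ (p3⊥ ⊗ p0⊥), (p3 ⅋ p0)
    [⊗]  ⊢ p3, p0, (p3⊥ ⊗ p0⊥)
      [Ax]  ⊢ p3, p3⊥
      [Ax]  ⊢ p0, p0⊥
  [⅋]  ⊢ (p3⊥ ⊗ p0⊥), (p3 ⅋ p0)
    [⊗]  ⊢ p3, p0, (p3⊥ ⊗ p0⊥)
      [Ax]  ⊢ p3, p3⊥
      [Ax]  ⊢ p0, p0⊥

Result: YES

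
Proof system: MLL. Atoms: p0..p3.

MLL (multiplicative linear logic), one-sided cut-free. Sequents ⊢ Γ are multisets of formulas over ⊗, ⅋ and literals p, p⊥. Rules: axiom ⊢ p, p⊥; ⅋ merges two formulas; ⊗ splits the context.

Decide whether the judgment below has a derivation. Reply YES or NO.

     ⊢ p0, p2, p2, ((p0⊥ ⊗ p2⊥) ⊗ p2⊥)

Proof tree:
[⊗]  ⊢ p0, p2, p2, ((p0⊥ ⊗ p2⊥) ⊗ p2⊥)
  [⊗]  ⊢ p0, p2, (p0⊥ ⊗ p2⊥)
    [Ax]  ⊢ p0, p0⊥
    [Ax]  ⊢ p2, p2⊥
  [Ax]  ⊢ p2, p2⊥

Result: YES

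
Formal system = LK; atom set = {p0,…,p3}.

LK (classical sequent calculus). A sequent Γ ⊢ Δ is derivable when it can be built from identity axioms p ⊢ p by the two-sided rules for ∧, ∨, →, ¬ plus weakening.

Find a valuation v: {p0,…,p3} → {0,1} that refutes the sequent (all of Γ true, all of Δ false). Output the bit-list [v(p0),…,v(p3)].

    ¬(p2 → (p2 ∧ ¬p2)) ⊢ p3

Search for a countermodel by truth-table:
  v=0000: Γ:[¬(p2 → (p2 ∧ ¬p2))=F] Δ:[p3=F] refutes=False
  v=0001: Γ:[¬(p2 → (p2 ∧ ¬p2))=F] Δ:[p3=T] refutes=False
  v=0010: Γ:[¬(p2 → (p2 ∧ ¬p2))=T] Δ:[p3=F] refutes=True  ← countermodel

Result: [0, 0, 1, 0]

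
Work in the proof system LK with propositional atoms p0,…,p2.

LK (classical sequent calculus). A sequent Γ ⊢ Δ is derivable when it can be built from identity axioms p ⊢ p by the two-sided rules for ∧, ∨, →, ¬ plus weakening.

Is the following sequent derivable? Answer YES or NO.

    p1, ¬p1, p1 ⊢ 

Proof tree:
[WL] p1, ¬p1, p1 ⊢ 
  [¬L] p1, ¬p1 ⊢ 
    [Ax] p1 ⊢ p1

Result: YES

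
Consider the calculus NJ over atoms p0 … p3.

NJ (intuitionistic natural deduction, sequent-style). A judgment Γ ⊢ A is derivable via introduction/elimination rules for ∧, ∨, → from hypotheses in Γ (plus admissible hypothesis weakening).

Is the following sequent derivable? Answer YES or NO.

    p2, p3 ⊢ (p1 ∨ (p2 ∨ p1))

Derivation trace:
[∨I₂] p2, p3 ⊢ (p1 ∨ (p2 ∨ p1))
  [Wk] p2, p3 ⊢ (p2 ∨ p1)
    [∨I₁] p2 ⊢ (p2 ∨ p1)
      [Ax] p2 ⊢ p2

Result: YES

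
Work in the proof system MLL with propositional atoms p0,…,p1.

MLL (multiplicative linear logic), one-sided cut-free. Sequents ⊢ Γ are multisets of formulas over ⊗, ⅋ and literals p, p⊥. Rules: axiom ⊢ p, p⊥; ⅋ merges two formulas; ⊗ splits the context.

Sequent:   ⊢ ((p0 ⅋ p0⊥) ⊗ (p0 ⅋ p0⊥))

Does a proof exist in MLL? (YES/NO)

Proof tree:
[⊗]  ⊢ ((p0 ⅋ p0⊥) ⊗ (p0 ⅋ p0⊥))
  [⅋]  ⊢ (p0 ⅋ p0⊥)
    [Ax]  ⊢ p0, p0⊥
  [⅋]  ⊢ (p0 ⅋ p0⊥)
    [Ax]  ⊢ p0, p0⊥

Result: YES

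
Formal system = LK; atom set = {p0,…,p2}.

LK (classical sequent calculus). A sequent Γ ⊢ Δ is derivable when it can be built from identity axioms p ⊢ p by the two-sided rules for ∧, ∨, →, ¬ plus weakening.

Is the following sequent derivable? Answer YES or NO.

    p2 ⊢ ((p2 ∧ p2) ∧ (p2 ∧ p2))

Derivation (root first):
[∧R] p2 ⊢ ((p2 ∧ p2) ∧ (p2 ∧ p2))
  [∧R] p2 ⊢ (p2 ∧ p2)
    [Ax] p2 ⊢ p2
    [Ax] p2 ⊢ p2
  [∧R] p2 ⊢ (p2 ∧ p2)
    [Ax] p2 ⊢ p2
    [Ax] p2 ⊢ p2

Result: YES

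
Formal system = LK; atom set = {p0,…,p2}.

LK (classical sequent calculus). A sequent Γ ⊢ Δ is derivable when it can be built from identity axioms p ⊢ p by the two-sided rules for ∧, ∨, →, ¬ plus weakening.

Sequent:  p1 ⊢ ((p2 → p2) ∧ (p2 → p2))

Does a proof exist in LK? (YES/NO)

Derivation trace:
[∧R] p1 ⊢ ((p2 → p2) ∧ (p2 → p2))
  [→R]  ⊢ (p2 → p2)
    [Ax] p2 ⊢ p2
  [WL] p1 ⊢ (p2 → p2)
    [→R]  ⊢ (p2 → p2)
      [Ax] p2 ⊢ p2

Result: YES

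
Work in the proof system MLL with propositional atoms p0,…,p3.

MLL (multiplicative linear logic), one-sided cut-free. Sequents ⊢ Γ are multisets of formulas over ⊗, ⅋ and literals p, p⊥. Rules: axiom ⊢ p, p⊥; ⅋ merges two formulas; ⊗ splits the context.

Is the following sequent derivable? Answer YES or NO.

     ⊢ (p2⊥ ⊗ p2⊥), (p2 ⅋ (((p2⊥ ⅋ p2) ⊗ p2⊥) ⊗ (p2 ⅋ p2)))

Proof tree:
[⅋]  ⊢ (p2⊥ ⊗ p2⊥), (p2 ⅋ (((p2⊥ ⅋ p2) ⊗ p2⊥) ⊗ (p2 ⅋ p2)))
  [⊗]  ⊢ p2, (p2⊥ ⊗ p2⊥), (((p2⊥ ⅋ p2) ⊗ p2⊥) ⊗ (p2 ⅋ p2))
    [⊗]  ⊢ p2, ((p2⊥ ⅋ p2) ⊗ p2⊥)
      [⅋]  ⊢ (p2⊥ ⅋ p2)
        [Ax]  ⊢ p2, p2⊥
      [Ax]  ⊢ p2, p2⊥
    [⅋]  ⊢ (p2⊥ ⊗ p2⊥), (p2 ⅋ p2)
      [⊗]  ⊢ p2, p2, (p2⊥ ⊗ p2⊥)
        [Ax]  ⊢ p2, p2⊥
        [Ax]  ⊢ p2, p2⊥

Result: YES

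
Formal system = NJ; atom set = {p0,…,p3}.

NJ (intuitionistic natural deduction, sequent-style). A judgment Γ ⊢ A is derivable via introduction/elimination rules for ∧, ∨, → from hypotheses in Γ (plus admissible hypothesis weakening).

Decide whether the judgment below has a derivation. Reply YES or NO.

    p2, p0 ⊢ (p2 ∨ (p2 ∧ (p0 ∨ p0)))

Derivation trace:
[∨I₂] p2, p0 ⊢ (p2 ∨ (p2 ∧ (p0 ∨ p0)))
  [∧I] p2, p0 ⊢ (p2 ∧ (p0 ∨ p0))
    [Ax] p2 ⊢ p2
    [∨I₂] p0 ⊢ (p0 ∨ p0)
      [Ax] p0 ⊢ p0

Result: YES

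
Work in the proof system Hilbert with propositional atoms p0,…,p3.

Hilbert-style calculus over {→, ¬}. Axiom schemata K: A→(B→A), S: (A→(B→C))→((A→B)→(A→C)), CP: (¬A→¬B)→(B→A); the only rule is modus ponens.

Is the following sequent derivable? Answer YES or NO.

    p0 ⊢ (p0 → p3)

Truth-table refutation:
  v=0000: Γ:[p0=F] Δ:[(p0 → p3)=T] refutes=False
  v=0001: Γ:[p0=F] Δ:[(p0 → p3)=T] refutes=False
  v=0010: Γ:[p0=F] Δ:[(p0 → p3)=T] refutes=False
  v=0011: Γ:[p0=F] Δ:[(p0 → p3)=T] refutes=False
  v=0100: Γ:[p0=F] Δ:[(p0 → p3)=T] refutes=False
  v=0101: Γ:[p0=F] Δ:[(p0 → p3)=T] refutes=False
  v=0110: Γ:[p0=F] Δ:[(p0 → p3)=T] refutes=False
  v=0111: Γ:[p0=F] Δ:[(p0 → p3)=T] refutes=False
  v=1000: Γ:[p0=T] Δ:[(p0 → p3)=F] refutes=True  ← countermodel

Result: NO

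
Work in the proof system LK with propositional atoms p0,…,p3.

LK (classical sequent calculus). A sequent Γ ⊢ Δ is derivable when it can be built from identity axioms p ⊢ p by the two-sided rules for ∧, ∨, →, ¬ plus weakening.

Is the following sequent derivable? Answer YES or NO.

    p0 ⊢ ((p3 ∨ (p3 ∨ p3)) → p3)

Derivation trace:
[→R] p0 ⊢ ((p3 ∨ (p3 ∨ p3)) → p3)
  [WL] (p3 ∨ (p3 ∨ p3)), p0 ⊢ p3
    [∨L] (p3 ∨ (p3 ∨ p3)) ⊢ p3
      [Ax] p3 ⊢ p3
      [∨L] (p3 ∨ p3) ⊢ p3
        [Ax] p3 ⊢ p3
        [Ax] p3 ⊢ p3

Result: YES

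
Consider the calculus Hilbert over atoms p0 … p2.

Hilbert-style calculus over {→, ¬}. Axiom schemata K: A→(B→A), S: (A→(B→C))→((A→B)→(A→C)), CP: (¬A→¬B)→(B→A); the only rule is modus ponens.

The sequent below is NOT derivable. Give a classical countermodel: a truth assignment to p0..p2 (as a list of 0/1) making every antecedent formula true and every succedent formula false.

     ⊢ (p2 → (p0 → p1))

Enumerate valuations to refute Γ ⊢ Δ:
  v=000: Γ:[] Δ:[(p2 → (p0 → p1))=T] refutes=False
  v=001: Γ:[] Δ:[(p2 → (p0 → p1))=T] refutes=False
  v=010: Γ:[] Δ:[(p2 → (p0 → p1))=T] refutes=False
  v=011: Γ:[] Δ:[(p2 → (p0 → p1))=T] refutes=False
  v=100: Γ:[] Δ:[(p2 → (p0 → p1))=T] refutes=False
  v=101: Γ:[] Δ:[(p2 → (p0 → p1))=F] refutes=True  ← countermodel

Result: [1, 0, 1]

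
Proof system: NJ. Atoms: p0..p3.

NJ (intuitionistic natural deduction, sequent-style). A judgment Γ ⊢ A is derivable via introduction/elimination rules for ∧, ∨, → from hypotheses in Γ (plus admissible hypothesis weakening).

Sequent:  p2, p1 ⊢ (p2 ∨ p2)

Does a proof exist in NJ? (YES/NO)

Proof tree:
[∨I₁] p2, p1 ⊢ (p2 ∨ p2)
  [Wk] p2, p1 ⊢ p2
    [Ax] p2 ⊢ p2

Result: YES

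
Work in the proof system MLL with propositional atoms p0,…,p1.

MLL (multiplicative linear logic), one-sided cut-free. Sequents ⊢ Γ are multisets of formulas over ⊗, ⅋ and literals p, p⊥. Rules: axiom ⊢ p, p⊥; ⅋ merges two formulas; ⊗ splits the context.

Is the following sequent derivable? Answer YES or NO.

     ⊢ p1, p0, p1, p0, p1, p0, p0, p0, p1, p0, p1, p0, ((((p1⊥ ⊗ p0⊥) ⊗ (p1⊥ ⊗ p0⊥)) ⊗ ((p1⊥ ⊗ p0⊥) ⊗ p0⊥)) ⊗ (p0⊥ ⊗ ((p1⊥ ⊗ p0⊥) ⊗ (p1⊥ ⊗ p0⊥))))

Derivation (root first):
[⊗]  ⊢ p1, p0, p1, p0, p1, p0, p0, p0, p1, p0, p1, p0, ((((p1⊥ ⊗ p0⊥) ⊗ (p1⊥ ⊗ p0⊥)) ⊗ ((p1⊥ ⊗ p0⊥) ⊗ p0⊥)) ⊗ (p0⊥ ⊗ ((p1⊥ ⊗ p0⊥) ⊗ (p1⊥ ⊗ p0⊥))))
  [⊗]  ⊢ p1, p0, p1, p0, p1, p0, p0, (((p1⊥ ⊗ p0⊥) ⊗ (p1⊥ ⊗ p0⊥)) ⊗ ((p1⊥ ⊗ p0⊥) ⊗ p0⊥))
    [⊗]  ⊢ p1, p0, p1, p0, ((p1⊥ ⊗ p0⊥) ⊗ (p1⊥ ⊗ p0⊥))
      [⊗]  ⊢ p1, p0, (p1⊥ ⊗ p0⊥)
        [Ax]  ⊢ p1, p1⊥
        [Ax]  ⊢ p0, p0⊥
      [⊗]  ⊢ p1, p0, (p1⊥ ⊗ p0⊥)
        [Ax]  ⊢ p1, p1⊥
        [Ax]  ⊢ p0, p0⊥
    [⊗]  ⊢ p1, p0, p0, ((p1⊥ ⊗ p0⊥) ⊗ p0⊥)
      [⊗]  ⊢ p1, p0, (p1⊥ ⊗ p0⊥)
        [Ax]  ⊢ p1, p1⊥
        [Ax]  ⊢ p0, p0⊥
      [Ax]  ⊢ p0, p0⊥
  [⊗]  ⊢ p0, p1, p0, p1, p0, (p0⊥ ⊗ ((p1⊥ ⊗ p0⊥) ⊗ (p1⊥ ⊗ p0⊥)))
    [Ax]  ⊢ p0, p0⊥
    [⊗]  ⊢ p1, p0, p1, p0, ((p1⊥ ⊗ p0⊥) ⊗ (p1⊥ ⊗ p0⊥))
      [⊗]  ⊢ p1, p0, (p1⊥ ⊗ p0⊥)
        [Ax]  ⊢ p1, p1⊥
        [Ax]  ⊢ p0, p0⊥
      [⊗]  ⊢ p1, p0, (p1⊥ ⊗ p0⊥)
        [Ax]  ⊢ p1, p1⊥
        [Ax]  ⊢ p0, p0⊥

Result: YES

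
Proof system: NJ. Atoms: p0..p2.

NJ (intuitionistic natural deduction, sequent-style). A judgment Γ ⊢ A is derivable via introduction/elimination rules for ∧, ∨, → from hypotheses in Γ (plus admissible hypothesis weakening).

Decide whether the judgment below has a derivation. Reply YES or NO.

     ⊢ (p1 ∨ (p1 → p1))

Proof tree:
[∨I₂]  ⊢ (p1 ∨ (p1 → p1))
  [→I]  ⊢ (p1 → p1)
    [Ax] p1 ⊢ p1

Result: YES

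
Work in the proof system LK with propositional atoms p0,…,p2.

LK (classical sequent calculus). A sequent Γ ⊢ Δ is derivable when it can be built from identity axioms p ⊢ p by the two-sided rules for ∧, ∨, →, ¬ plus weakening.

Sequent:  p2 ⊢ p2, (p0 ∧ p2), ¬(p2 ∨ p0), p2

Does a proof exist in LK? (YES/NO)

Derivation trace:
[WR] p2 ⊢ p2, (p0 ∧ p2), ¬(p2 ∨ p0), p2
  [¬R] p2 ⊢ p2, (p0 ∧ p2), ¬(p2 ∨ p0)
    [∨L] p2, (p2 ∨ p0) ⊢ p2, (p0 ∧ p2)
      [Ax] p2 ⊢ p2
      [∧R] p2, p0 ⊢ (p0 ∧ p2)
        [Ax] p0 ⊢ p0
        [Ax] p2 ⊢ p2

Result: YES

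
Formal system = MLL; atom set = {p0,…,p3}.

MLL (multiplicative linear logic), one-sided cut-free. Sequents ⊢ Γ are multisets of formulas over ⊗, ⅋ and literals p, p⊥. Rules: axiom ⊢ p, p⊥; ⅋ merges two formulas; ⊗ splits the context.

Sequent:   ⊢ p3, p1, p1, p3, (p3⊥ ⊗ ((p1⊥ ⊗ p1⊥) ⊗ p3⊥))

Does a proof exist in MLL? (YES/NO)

Proof tree:
[⊗]  ⊢ p3, p1, p1, p3, (p3⊥ ⊗ ((p1⊥ ⊗ p1⊥) ⊗ p3⊥))
  [Ax]  ⊢ p3, p3⊥
  [⊗]  ⊢ p1, p1, p3, ((p1⊥ ⊗ p1⊥) ⊗ p3⊥)
    [⊗]  ⊢ p1, p1, (p1⊥ ⊗ p1⊥)
      [Ax]  ⊢ p1, p1⊥
      [Ax]  ⊢ p1, p1⊥
    [Ax]  ⊢ p3, p3⊥

Result: YES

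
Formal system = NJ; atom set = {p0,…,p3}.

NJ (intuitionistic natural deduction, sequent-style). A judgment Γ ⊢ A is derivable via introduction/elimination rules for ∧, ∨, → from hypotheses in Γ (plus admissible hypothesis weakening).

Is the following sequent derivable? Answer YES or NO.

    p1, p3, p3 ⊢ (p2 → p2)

Derivation trace:
[Wk] p1, p3, p3 ⊢ (p2 → p2)
  [Wk] p1, p3 ⊢ (p2 → p2)
    [Wk] p1 ⊢ (p2 → p2)
      [→I]  ⊢ (p2 → p2)
        [Ax] p2 ⊢ p2

Result: YES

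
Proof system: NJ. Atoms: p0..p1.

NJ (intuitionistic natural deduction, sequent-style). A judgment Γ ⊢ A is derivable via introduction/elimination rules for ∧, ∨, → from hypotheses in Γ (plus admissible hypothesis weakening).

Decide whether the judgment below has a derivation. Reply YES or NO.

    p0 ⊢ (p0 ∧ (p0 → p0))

Derivation trace:
[∧I] p0 ⊢ (p0 ∧ (p0 → p0))
  [Ax] p0 ⊢ p0
  [→I]  ⊢ (p0 → p0)
    [Ax] p0 ⊢ p0

Result: YES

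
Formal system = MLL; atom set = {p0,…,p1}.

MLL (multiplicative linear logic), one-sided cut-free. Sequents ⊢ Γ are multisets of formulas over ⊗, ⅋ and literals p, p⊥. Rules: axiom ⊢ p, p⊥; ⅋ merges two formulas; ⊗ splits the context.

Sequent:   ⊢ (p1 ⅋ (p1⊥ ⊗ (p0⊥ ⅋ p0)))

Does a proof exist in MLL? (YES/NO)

Derivation trace:
[⅋]  ⊢ (p1 ⅋ (p1⊥ ⊗ (p0⊥ ⅋ p0)))
  [⊗]  ⊢ p1, (p1⊥ ⊗ (p0⊥ ⅋ p0))
    [Ax]  ⊢ p1, p1⊥
    [⅋]  ⊢ (p0⊥ ⅋ p0)
      [Ax]  ⊢ p0, p0⊥

Result: YES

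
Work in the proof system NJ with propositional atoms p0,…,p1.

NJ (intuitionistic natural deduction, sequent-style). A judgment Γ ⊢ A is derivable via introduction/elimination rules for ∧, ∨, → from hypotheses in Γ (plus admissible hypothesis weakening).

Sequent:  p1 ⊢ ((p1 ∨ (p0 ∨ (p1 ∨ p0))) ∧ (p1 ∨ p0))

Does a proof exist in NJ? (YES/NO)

Derivation (root first):
[∧I] p1 ⊢ ((p1 ∨ (p0 ∨ (p1 ∨ p0))) ∧ (p1 ∨ p0))
  [∨I₂] p1 ⊢ (p1 ∨ (p0 ∨ (p1 ∨ p0)))
    [∨I₂] p1 ⊢ (p0 ∨ (p1 ∨ p0))
      [∨I₁] p1 ⊢ (p1 ∨ p0)
        [Ax] p1 ⊢ p1
  [∨I₁] p1, p1 ⊢ (p1 ∨ p0)
    [Wk] p1, p1 ⊢ p1
      [Ax] p1 ⊢ p1

Result: YES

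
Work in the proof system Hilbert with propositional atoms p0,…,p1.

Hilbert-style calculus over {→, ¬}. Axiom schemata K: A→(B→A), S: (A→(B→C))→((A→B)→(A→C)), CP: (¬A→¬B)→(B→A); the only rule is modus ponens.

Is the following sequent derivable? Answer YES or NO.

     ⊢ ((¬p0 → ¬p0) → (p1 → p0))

Truth-table refutation:
  v=00: Γ:[] Δ:[((¬p0 → ¬p0) → (p1 → p0))=T] refutes=False
  v=01: Γ:[] Δ:[((¬p0 → ¬p0) → (p1 → p0))=F] refutes=True  ← countermodel

Result: NO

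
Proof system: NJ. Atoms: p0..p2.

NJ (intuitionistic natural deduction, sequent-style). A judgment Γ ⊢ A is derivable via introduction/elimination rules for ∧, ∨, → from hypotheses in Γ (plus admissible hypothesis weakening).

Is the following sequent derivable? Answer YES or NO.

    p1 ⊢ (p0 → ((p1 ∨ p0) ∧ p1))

Derivation trace:
[→I] p1 ⊢ (p0 → ((p1 ∨ p0) ∧ p1))
  [∧I] p1, p0 ⊢ ((p1 ∨ p0) ∧ p1)
    [∨I₂] p0 ⊢ (p1 ∨ p0)
      [Ax] p0 ⊢ p0
    [Ax] p1 ⊢ p1

Result: YES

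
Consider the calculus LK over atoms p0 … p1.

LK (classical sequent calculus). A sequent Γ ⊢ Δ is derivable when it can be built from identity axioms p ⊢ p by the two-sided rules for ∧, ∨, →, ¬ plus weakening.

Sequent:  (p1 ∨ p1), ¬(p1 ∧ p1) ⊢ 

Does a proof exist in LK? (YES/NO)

Derivation trace:
[¬L] (p1 ∨ p1), ¬(p1 ∧ p1) ⊢ 
  [∧R] (p1 ∨ p1) ⊢ (p1 ∧ p1)
    [∨L] (p1 ∨ p1) ⊢ p1
      [Ax] p1 ⊢ p1
      [Ax] p1 ⊢ p1
    [∨L] (p1 ∨ p1) ⊢ p1
      [Ax] p1 ⊢ p1
      [Ax] p1 ⊢ p1

Result: YES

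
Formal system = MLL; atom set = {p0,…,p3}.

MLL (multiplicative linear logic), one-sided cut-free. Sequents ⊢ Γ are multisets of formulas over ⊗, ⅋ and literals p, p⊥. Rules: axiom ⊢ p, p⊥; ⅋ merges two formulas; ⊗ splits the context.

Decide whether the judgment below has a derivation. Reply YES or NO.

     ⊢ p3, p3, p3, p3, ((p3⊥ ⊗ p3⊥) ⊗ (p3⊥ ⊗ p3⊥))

Derivation (root first):
[⊗]  ⊢ p3, p3, p3, p3, ((p3⊥ ⊗ p3⊥) ⊗ (p3⊥ ⊗ p3⊥))
  [⊗]  ⊢ p3, p3, (p3⊥ ⊗ p3⊥)
    [Ax]  ⊢ p3, p3⊥
    [Ax]  ⊢ p3, p3⊥
  [⊗]  ⊢ p3, p3, (p3⊥ ⊗ p3⊥)
    [Ax]  ⊢ p3, p3⊥
    [Ax]  ⊢ p3, p3⊥

Result: YES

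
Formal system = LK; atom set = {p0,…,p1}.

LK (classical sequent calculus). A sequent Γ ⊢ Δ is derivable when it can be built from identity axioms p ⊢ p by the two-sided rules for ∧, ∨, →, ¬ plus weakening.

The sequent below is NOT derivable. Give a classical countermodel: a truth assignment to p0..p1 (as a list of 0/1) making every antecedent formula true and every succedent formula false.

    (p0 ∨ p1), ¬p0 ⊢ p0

Truth-table refutation:
  v=00: Γ:[(p0 ∨ p1)=F, ¬p0=T] Δ:[p0=F] refutes=False
  v=01: Γ:[(p0 ∨ p1)=T, ¬p0=T] Δ:[p0=F] refutes=True  ← countermodel

Result: [0, 1]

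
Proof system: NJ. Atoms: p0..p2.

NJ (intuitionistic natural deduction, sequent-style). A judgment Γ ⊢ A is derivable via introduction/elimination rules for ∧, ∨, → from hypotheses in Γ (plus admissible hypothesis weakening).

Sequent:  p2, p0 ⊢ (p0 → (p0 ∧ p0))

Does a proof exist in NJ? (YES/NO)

Derivation trace:
[Wk] p2, p0 ⊢ (p0 → (p0 ∧ p0))
  [Wk] p2 ⊢ (p0 → (p0 ∧ p0))
    [→I]  ⊢ (p0 → (p0 ∧ p0))
      [∧I] p0 ⊢ (p0 ∧ p0)
        [Ax] p0 ⊢ p0
        [Ax] p0 ⊢ p0

Result: YES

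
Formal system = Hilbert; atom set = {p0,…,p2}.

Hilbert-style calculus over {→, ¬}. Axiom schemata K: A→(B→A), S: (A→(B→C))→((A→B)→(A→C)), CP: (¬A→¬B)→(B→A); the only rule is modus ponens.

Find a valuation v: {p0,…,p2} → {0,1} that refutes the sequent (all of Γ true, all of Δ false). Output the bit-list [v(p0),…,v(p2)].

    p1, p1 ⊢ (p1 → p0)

Search for a countermodel by truth-table:
  v=000: Γ:[p1=F, p1=F] Δ:[(p1 → p0)=T] refutes=False
  v=001: Γ:[p1=F, p1=F] Δ:[(p1 → p0)=T] refutes=False
  v=010: Γ:[p1=T, p1=T] Δ:[(p1 → p0)=F] refutes=True  ← countermodel

Result: [0, 1, 0]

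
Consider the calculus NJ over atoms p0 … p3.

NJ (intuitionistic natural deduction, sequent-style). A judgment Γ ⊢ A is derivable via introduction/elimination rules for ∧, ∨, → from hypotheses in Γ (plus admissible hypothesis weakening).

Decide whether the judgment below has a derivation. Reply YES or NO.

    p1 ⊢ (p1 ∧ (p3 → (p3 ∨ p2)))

Derivation trace:
[∧I] p1 ⊢ (p1 ∧ (p3 → (p3 ∨ p2)))
  [Ax] p1 ⊢ p1
  [→I]  ⊢ (p3 → (p3 ∨ p2))
    [∨I₁] p3 ⊢ (p3 ∨ p2)
      [Ax] p3 ⊢ p3

Result: YES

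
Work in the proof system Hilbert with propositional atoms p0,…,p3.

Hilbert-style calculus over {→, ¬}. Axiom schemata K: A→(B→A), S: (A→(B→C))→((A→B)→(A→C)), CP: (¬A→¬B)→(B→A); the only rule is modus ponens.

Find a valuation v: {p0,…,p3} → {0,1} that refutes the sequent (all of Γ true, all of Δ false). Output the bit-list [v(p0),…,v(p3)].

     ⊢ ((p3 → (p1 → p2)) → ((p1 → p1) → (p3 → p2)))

Search for a countermodel by truth-table:
  v=0000: Γ:[] Δ:[((p3 → (p1 → p2)) → ((p1 → p1) → (p3 → p2)))=T] refutes=False
  v=0001: Γ:[] Δ:[((p3 → (p1 → p2)) → ((p1 → p1) → (p3 → p2)))=F] refutes=True  ← countermodel

Result: [0, 0, 0, 1]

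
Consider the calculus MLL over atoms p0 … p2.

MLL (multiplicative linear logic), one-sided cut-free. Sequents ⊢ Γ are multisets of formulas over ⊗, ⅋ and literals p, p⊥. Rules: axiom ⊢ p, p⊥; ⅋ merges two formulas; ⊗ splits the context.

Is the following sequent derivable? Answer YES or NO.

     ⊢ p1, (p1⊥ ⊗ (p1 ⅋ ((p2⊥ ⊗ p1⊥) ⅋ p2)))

Derivation trace:
[⊗]  ⊢ p1, (p1⊥ ⊗ (p1 ⅋ ((p2⊥ ⊗ p1⊥) ⅋ p2)))
  [Ax]  ⊢ p1, p1⊥
  [⅋]  ⊢ (p1 ⅋ ((p2⊥ ⊗ p1⊥) ⅋ p2))
    [⅋]  ⊢ p1, ((p2⊥ ⊗ p1⊥) ⅋ p2)
      [⊗]  ⊢ p2, p1, (p2⊥ ⊗ p1⊥)
        [Ax]  ⊢ p2, p2⊥
        [Ax]  ⊢ p1, p1⊥

Result: YES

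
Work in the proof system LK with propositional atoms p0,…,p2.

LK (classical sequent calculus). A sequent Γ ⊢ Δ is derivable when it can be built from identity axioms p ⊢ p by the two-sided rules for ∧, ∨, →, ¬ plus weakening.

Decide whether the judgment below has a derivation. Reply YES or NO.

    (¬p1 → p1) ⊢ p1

Proof tree:
[→L] (¬p1 → p1) ⊢ p1
  [¬R]  ⊢ p1, ¬p1
    [Ax] p1 ⊢ p1
  [Ax] p1 ⊢ p1

Result: YES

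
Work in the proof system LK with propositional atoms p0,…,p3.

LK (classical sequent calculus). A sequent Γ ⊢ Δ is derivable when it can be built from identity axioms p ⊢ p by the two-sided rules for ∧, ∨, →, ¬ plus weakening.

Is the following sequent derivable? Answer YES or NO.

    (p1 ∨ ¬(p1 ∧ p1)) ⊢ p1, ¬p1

Derivation (root first):
[∨L] (p1 ∨ ¬(p1 ∧ p1)) ⊢ p1, ¬p1
  [Ax] p1 ⊢ p1
  [¬R] ¬(p1 ∧ p1) ⊢ ¬p1
    [¬L] p1, ¬(p1 ∧ p1) ⊢ 
      [∧R] p1 ⊢ (p1 ∧ p1)
        [Ax] p1 ⊢ p1
        [Ax] p1 ⊢ p1

Result: YES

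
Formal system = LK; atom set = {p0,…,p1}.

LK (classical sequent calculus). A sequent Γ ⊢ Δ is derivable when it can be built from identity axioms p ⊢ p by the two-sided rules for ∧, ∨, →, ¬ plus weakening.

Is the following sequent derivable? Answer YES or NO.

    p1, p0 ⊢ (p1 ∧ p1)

Derivation trace:
[WL] p1, p0 ⊢ (p1 ∧ p1)
  [∧R] p1 ⊢ (p1 ∧ p1)
    [Ax] p1 ⊢ p1
    [Ax] p1 ⊢ p1

Result: YES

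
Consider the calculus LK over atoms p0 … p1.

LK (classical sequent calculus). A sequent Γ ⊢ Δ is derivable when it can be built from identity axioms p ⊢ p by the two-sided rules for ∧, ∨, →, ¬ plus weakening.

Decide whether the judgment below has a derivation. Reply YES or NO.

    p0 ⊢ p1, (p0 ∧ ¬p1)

Derivation (root first):
[∧R] p0 ⊢ p1, (p0 ∧ ¬p1)
  [Ax] p0 ⊢ p0
  [¬R]  ⊢ p1, ¬p1
    [Ax] p1 ⊢ p1

Result: YES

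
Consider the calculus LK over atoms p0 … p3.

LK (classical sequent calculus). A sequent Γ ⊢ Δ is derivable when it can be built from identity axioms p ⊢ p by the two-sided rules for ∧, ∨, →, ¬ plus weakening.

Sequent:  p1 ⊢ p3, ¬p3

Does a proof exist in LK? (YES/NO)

Derivation trace:
[¬R] p1 ⊢ p3, ¬p3
  [WL] p3, p1 ⊢ p3
    [Ax] p3 ⊢ p3

Result: YES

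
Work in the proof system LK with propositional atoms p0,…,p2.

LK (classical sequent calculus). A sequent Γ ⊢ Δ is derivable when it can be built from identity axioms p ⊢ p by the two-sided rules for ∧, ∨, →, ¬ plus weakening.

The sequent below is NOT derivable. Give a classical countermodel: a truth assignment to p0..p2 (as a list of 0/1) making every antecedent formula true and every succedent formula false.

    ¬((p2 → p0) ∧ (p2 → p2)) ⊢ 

Truth-table refutation:
  v=000: Γ:[¬((p2 → p0) ∧ (p2 → p2))=F] Δ:[] refutes=False
  v=001: Γ:[¬((p2 → p0) ∧ (p2 → p2))=T] Δ:[] refutes=True  ← countermodel

Result: [0, 0, 1]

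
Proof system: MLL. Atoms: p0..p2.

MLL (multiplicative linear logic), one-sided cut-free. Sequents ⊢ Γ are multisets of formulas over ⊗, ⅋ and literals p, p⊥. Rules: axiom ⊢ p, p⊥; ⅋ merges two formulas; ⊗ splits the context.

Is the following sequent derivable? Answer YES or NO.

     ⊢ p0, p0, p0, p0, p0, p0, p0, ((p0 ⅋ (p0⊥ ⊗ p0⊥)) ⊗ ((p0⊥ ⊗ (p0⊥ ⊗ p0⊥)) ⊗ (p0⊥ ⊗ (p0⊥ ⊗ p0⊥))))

Derivation (root first):
[⊗]  ⊢ p0, p0, p0, p0, p0, p0, p0, ((p0 ⅋ (p0⊥ ⊗ p0⊥)) ⊗ ((p0⊥ ⊗ (p0⊥ ⊗ p0⊥)) ⊗ (p0⊥ ⊗ (p0⊥ ⊗ p0⊥))))
  [⅋]  ⊢ p0, (p0 ⅋ (p0⊥ ⊗ p0⊥))
    [⊗]  ⊢ p0, p0, (p0⊥ ⊗ p0⊥)
      [Ax]  ⊢ p0, p0⊥
      [Ax]  ⊢ p0, p0⊥
  [⊗]  ⊢ p0, p0, p0, p0, p0, p0, ((p0⊥ ⊗ (p0⊥ ⊗ p0⊥)) ⊗ (p0⊥ ⊗ (p0⊥ ⊗ p0⊥)))
    [⊗]  ⊢ p0, p0, p0, (p0⊥ ⊗ (p0⊥ ⊗ p0⊥))
      [Ax]  ⊢ p0, p0⊥
      [⊗]  ⊢ p0, p0, (p0⊥ ⊗ p0⊥)
        [Ax]  ⊢ p0, p0⊥
        [Ax]  ⊢ p0, p0⊥
    [⊗]  ⊢ p0, p0, p0, (p0⊥ ⊗ (p0⊥ ⊗ p0⊥))
      [Ax]  ⊢ p0, p0⊥
      [⊗]  ⊢ p0, p0, (p0⊥ ⊗ p0⊥)
        [Ax]  ⊢ p0, p0⊥
        [Ax]  ⊢ p0, p0⊥

Result: YES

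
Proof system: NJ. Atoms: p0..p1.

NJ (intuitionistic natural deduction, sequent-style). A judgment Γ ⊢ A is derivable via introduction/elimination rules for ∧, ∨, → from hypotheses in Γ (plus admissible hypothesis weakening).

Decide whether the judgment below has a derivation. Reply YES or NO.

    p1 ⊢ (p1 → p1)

Proof tree:
[→I] p1 ⊢ (p1 → p1)
  [Wk] p1, p1 ⊢ p1
    [Ax] p1 ⊢ p1

Result: YES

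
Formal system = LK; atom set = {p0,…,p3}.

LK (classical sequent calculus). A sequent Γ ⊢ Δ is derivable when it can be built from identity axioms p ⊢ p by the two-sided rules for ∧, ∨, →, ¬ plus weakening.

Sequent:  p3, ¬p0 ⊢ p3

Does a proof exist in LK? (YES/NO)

Derivation trace:
[¬L] p3, ¬p0 ⊢ p3
  [WR] p3 ⊢ p3, p0
    [Ax] p3 ⊢ p3

Result: YES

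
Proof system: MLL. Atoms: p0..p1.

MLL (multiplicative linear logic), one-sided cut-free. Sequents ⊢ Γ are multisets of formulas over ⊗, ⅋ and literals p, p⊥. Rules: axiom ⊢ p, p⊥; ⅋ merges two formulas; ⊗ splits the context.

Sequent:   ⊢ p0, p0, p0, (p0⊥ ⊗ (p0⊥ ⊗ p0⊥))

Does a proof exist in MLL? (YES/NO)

Proof tree:
[⊗]  ⊢ p0, p0, p0, (p0⊥ ⊗ (p0⊥ ⊗ p0⊥))
  [Ax]  ⊢ p0, p0⊥
  [⊗]  ⊢ p0, p0, (p0⊥ ⊗ p0⊥)
    [Ax]  ⊢ p0, p0⊥
    [Ax]  ⊢ p0, p0⊥

Result: YES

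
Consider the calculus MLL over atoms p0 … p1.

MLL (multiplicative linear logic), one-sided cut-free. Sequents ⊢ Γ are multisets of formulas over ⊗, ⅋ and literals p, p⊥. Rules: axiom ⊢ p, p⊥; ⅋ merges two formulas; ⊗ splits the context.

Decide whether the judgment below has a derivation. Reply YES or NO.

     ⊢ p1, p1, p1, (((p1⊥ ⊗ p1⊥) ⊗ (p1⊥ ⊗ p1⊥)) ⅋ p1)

Derivation (root first):
[⅋]  ⊢ p1, p1, p1, (((p1⊥ ⊗ p1⊥) ⊗ (p1⊥ ⊗ p1⊥)) ⅋ p1)
  [⊗]  ⊢ p1, p1, p1, p1, ((p1⊥ ⊗ p1⊥) ⊗ (p1⊥ ⊗ p1⊥))
    [⊗]  ⊢ p1, p1, (p1⊥ ⊗ p1⊥)
      [Ax]  ⊢ p1, p1⊥
      [Ax]  ⊢ p1, p1⊥
    [⊗]  ⊢ p1, p1, (p1⊥ ⊗ p1⊥)
      [Ax]  ⊢ p1, p1⊥
      [Ax]  ⊢ p1, p1⊥

Result: YES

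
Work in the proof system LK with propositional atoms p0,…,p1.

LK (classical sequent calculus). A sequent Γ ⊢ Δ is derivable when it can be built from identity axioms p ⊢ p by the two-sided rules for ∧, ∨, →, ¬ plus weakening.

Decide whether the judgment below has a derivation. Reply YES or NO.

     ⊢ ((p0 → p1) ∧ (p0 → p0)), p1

Search for a countermodel by truth-table:
  v=00: Γ:[] Δ:[((p0 → p1) ∧ (p0 → p0))=T, p1=F] refutes=False
  v=01: Γ:[] Δ:[((p0 → p1) ∧ (p0 → p0))=T, p1=T] refutes=False
  v=10: Γ:[] Δ:[((p0 → p1) ∧ (p0 → p0))=F, p1=F] refutes=True  ← countermodel

Result: NO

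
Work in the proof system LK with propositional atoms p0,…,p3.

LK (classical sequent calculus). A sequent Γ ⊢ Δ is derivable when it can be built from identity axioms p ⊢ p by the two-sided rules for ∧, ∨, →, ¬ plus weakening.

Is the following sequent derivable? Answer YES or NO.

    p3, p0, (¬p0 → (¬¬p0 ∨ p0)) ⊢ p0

Proof tree:
[→L] p3, p0, (¬p0 → (¬¬p0 ∨ p0)) ⊢ p0
  [WL] p3 ⊢ p0, ¬p0
    [¬R]  ⊢ p0, ¬p0
      [Ax] p0 ⊢ p0
  [∨L] p0, (¬¬p0 ∨ p0) ⊢ p0
    [¬L] ¬¬p0 ⊢ p0
      [¬R]  ⊢ p0, ¬p0
        [Ax] p0 ⊢ p0
    [WL] p0, p0 ⊢ p0
      [Ax] p0 ⊢ p0

Result: YES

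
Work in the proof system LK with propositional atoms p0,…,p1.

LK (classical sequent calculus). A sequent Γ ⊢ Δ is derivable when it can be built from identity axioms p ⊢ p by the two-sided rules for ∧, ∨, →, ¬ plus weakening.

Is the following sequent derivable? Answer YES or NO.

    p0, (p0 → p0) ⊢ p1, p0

Derivation trace:
[→L] p0, (p0 → p0) ⊢ p1, p0
  [Ax] p0 ⊢ p0
  [WR] p0 ⊢ p0, p1
    [Ax] p0 ⊢ p0

Result: YES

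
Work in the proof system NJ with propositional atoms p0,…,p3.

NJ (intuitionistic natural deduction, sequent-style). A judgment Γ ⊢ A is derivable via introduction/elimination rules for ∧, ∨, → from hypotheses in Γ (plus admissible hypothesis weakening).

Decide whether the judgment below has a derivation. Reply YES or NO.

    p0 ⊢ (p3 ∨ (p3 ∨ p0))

Derivation (root first):
[∨I₂] p0 ⊢ (p3 ∨ (p3 ∨ p0))
  [∨I₂] p0 ⊢ (p3 ∨ p0)
    [Ax] p0 ⊢ p0

Result: YES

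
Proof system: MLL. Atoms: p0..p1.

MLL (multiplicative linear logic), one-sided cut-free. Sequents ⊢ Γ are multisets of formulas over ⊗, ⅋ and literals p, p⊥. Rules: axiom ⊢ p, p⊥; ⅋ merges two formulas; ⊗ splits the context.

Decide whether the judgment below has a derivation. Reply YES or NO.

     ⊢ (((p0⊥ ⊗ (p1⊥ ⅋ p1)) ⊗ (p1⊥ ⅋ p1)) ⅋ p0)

Proof tree:
[⅋]  ⊢ (((p0⊥ ⊗ (p1⊥ ⅋ p1)) ⊗ (p1⊥ ⅋ p1)) ⅋ p0)
  [⊗]  ⊢ p0, ((p0⊥ ⊗ (p1⊥ ⅋ p1)) ⊗ (p1⊥ ⅋ p1))
    [⊗]  ⊢ p0, (p0⊥ ⊗ (p1⊥ ⅋ p1))
      [Ax]  ⊢ p0, p0⊥
      [⅋]  ⊢ (p1⊥ ⅋ p1)
        [Ax]  ⊢ p1, p1⊥
    [⅋]  ⊢ (p1⊥ ⅋ p1)
      [Ax]  ⊢ p1, p1⊥

Result: YES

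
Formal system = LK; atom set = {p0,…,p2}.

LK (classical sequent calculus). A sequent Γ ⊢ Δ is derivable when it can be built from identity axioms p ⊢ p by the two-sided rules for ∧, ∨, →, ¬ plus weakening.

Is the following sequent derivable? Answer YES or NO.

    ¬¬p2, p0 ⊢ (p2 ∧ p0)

Proof tree:
[∧R] ¬¬p2, p0 ⊢ (p2 ∧ p0)
  [¬L] ¬¬p2 ⊢ p2
    [¬R]  ⊢ p2, ¬p2
      [Ax] p2 ⊢ p2
  [Ax] p0 ⊢ p0

Result: YES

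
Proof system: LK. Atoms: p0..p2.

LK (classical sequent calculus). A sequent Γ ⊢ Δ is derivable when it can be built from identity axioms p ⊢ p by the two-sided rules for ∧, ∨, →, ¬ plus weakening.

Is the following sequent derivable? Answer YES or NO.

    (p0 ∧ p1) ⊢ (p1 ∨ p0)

Derivation trace:
[∧L] (p0 ∧ p1) ⊢ (p1 ∨ p0)
  [∨R] p0, p1 ⊢ (p1 ∨ p0)
    [WL] p0, p1 ⊢ p0, p1
      [WR] p0 ⊢ p0, p1
        [Ax] p0 ⊢ p0

Result: YES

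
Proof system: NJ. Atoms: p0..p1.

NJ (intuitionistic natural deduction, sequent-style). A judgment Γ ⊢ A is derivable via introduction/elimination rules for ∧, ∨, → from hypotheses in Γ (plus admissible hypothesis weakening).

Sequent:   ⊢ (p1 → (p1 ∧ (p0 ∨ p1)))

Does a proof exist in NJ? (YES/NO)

Derivation trace:
[→I]  ⊢ (p1 → (p1 ∧ (p0 ∨ p1)))
  [∧I] p1 ⊢ (p1 ∧ (p0 ∨ p1))
    [Ax] p1 ⊢ p1
    [∨I₂] p1 ⊢ (p0 ∨ p1)
      [Ax] p1 ⊢ p1

Result: YES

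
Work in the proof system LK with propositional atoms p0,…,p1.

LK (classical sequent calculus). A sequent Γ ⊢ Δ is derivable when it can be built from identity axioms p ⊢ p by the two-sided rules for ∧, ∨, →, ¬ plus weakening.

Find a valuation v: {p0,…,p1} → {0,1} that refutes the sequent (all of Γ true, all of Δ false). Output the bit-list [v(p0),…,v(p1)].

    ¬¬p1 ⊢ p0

Search for a countermodel by truth-table:
  v=00: Γ:[¬¬p1=F] Δ:[p0=F] refutes=False
  v=01: Γ:[¬¬p1=T] Δ:[p0=F] refutes=True  ← countermodel

Result: [0, 1]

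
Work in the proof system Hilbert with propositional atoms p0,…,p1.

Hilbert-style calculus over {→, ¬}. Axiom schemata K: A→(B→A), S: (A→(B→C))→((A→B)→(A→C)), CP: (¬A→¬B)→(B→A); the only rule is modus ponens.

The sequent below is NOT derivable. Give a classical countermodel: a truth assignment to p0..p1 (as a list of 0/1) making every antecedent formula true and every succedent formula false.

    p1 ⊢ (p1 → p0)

Truth-table refutation:
  v=00: Γ:[p1=F] Δ:[(p1 → p0)=T] refutes=False
  v=01: Γ:[p1=T] Δ:[(p1 → p0)=F] refutes=True  ← countermodel

Result: [0, 1]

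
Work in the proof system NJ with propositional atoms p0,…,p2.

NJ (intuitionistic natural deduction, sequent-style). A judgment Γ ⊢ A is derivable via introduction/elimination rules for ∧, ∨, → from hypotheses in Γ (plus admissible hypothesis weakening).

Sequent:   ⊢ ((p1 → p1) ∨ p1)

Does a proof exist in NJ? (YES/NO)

Proof tree:
[∨I₁]  ⊢ ((p1 → p1) ∨ p1)
  [→I]  ⊢ (p1 → p1)
    [Ax] p1 ⊢ p1

Result: YES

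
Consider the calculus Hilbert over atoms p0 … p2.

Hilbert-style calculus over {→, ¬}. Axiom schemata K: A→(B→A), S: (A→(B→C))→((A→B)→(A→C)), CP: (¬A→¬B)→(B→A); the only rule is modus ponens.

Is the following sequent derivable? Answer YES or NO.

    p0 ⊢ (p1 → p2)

Search for a countermodel by truth-table:
  v=000: Γ:[p0=F] Δ:[(p1 → p2)=T] refutes=False
  v=001: Γ:[p0=F] Δ:[(p1 → p2)=T] refutes=False
  v=010: Γ:[p0=F] Δ:[(p1 → p2)=F] refutes=False
  v=011: Γ:[p0=F] Δ:[(p1 → p2)=T] refutes=False
  v=100: Γ:[p0=T] Δ:[(p1 → p2)=T] refutes=False
  v=101: Γ:[p0=T] Δ:[(p1 → p2)=T] refutes=False
  v=110: Γ:[p0=T] Δ:[(p1 → p2)=F] refutes=True  ← countermodel

Result: NO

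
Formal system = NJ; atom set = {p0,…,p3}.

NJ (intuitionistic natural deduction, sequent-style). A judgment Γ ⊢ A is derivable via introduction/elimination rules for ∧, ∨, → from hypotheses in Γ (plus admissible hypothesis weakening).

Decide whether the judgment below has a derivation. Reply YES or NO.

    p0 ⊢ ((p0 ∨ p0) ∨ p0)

Derivation (root first):
[∨I₁] p0 ⊢ ((p0 ∨ p0) ∨ p0)
  [∨I₂] p0 ⊢ (p0 ∨ p0)
    [Ax] p0 ⊢ p0

Result: YES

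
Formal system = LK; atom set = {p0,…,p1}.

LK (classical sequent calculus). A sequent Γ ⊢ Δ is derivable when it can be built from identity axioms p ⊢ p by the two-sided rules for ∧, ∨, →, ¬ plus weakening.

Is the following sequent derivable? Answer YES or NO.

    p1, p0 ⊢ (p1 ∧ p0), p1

Proof tree:
[WR] p1, p0 ⊢ (p1 ∧ p0), p1
  [∧R] p1, p0 ⊢ (p1 ∧ p0)
    [Ax] p1 ⊢ p1
    [Ax] p0 ⊢ p0

Result: YES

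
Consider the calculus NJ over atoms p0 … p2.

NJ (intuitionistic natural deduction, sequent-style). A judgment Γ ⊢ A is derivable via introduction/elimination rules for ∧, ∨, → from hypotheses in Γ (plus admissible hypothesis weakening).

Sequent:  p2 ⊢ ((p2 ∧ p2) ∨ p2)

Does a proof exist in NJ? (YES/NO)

Derivation trace:
[∨I₁] p2 ⊢ ((p2 ∧ p2) ∨ p2)
  [∧I] p2 ⊢ (p2 ∧ p2)
    [Ax] p2 ⊢ p2
    [Ax] p2 ⊢ p2

Result: YES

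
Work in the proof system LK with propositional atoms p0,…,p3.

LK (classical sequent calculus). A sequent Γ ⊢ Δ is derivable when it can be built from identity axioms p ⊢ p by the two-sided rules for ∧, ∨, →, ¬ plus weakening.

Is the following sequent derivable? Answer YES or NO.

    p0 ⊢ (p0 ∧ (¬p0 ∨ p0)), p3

Derivation (root first):
[WR] p0 ⊢ (p0 ∧ (¬p0 ∨ p0)), p3
  [∧R] p0 ⊢ (p0 ∧ (¬p0 ∨ p0))
    [Ax] p0 ⊢ p0
    [∨R]  ⊢ (¬p0 ∨ p0)
      [¬R]  ⊢ p0, ¬p0
        [Ax] p0 ⊢ p0

Result: YES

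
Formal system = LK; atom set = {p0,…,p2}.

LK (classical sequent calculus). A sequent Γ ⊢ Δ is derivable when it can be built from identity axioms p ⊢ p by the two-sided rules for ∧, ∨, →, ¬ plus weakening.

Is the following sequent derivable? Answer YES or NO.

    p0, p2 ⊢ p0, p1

Derivation trace:
[WR] p0, p2 ⊢ p0, p1
  [WL] p0, p2 ⊢ p0
    [Ax] p0 ⊢ p0

Result: YES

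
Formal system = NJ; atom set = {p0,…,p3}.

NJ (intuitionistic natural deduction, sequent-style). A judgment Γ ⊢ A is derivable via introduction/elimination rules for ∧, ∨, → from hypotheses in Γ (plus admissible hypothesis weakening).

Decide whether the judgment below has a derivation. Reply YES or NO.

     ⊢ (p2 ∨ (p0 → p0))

Proof tree:
[∨I₂]  ⊢ (p2 ∨ (p0 → p0))
  [→I]  ⊢ (p0 → p0)
    [Ax] p0 ⊢ p0

Result: YES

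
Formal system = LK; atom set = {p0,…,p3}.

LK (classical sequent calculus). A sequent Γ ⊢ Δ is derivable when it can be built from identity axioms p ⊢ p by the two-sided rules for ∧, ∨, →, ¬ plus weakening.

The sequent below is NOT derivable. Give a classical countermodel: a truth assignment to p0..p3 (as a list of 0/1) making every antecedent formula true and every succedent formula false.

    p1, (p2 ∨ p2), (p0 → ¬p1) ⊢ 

Search for a countermodel by truth-table:
  v=0000: Γ:[p1=F, (p2 ∨ p2)=F, (p0 → ¬p1)=T] Δ:[] refutes=False
  v=0001: Γ:[p1=F, (p2 ∨ p2)=F, (p0 → ¬p1)=T] Δ:[] refutes=False
  v=0010: Γ:[p1=F, (p2 ∨ p2)=T, (p0 → ¬p1)=T] Δ:[] refutes=False
  v=0011: Γ:[p1=F, (p2 ∨ p2)=T, (p0 → ¬p1)=T] Δ:[] refutes=False
  v=0100: Γ:[p1=T, (p2 ∨ p2)=F, (p0 → ¬p1)=T] Δ:[] refutes=False
  v=0101: Γ:[p1=T, (p2 ∨ p2)=F, (p0 → ¬p1)=T] Δ:[] refutes=False
  v=0110: Γ:[p1=T, (p2 ∨ p2)=T, (p0 → ¬p1)=T] Δ:[] refutes=True  ← countermodel

Result: [0, 1, 1, 0]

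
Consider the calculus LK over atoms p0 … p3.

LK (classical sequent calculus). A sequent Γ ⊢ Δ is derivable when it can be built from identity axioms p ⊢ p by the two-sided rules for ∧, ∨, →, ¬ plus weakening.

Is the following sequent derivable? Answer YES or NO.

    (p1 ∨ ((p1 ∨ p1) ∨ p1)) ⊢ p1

Proof tree:
[∨L] (p1 ∨ ((p1 ∨ p1) ∨ p1)) ⊢ p1
  [Ax] p1 ⊢ p1
  [∨L] ((p1 ∨ p1) ∨ p1) ⊢ p1
    [∨L] (p1 ∨ p1) ⊢ p1
      [Ax] p1 ⊢ p1
      [Ax] p1 ⊢ p1
    [Ax] p1 ⊢ p1

Result: YES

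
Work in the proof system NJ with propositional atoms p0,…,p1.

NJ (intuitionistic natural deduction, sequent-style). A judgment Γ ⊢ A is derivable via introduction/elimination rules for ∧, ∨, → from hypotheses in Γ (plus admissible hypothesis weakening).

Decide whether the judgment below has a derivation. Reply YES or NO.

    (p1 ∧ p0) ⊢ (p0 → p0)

Derivation (root first):
[Wk] (p1 ∧ p0) ⊢ (p0 → p0)
  [→I]  ⊢ (p0 → p0)
    [Ax] p0 ⊢ p0

Result: YES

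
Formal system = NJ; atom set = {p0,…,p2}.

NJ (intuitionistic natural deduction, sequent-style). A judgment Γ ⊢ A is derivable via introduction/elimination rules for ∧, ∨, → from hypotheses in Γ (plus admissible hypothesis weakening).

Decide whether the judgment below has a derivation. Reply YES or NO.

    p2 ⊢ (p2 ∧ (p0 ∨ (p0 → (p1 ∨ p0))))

Proof tree:
[∧I] p2 ⊢ (p2 ∧ (p0 ∨ (p0 → (p1 ∨ p0))))
  [Ax] p2 ⊢ p2
  [∨I₂]  ⊢ (p0 ∨ (p0 → (p1 ∨ p0)))
    [→I]  ⊢ (p0 → (p1 ∨ p0))
      [∨I₂] p0 ⊢ (p1 ∨ p0)
        [Ax] p0 ⊢ p0

Result: YES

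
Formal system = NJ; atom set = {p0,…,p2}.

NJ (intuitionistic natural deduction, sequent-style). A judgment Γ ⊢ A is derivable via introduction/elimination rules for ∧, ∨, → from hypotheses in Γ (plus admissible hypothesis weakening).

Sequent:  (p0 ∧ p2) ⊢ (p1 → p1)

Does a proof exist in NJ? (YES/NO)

Proof tree:
[Wk] (p0 ∧ p2) ⊢ (p1 → p1)
  [→I]  ⊢ (p1 → p1)
    [Ax] p1 ⊢ p1

Result: YES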